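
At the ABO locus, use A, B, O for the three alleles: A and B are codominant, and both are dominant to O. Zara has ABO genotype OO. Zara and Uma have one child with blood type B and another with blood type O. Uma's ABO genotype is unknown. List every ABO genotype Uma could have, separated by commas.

For each candidate genotype of Uma, check whether crossing it with OO can produce every observed child phenotype.
  AA → possible child types {A} ✗
  AB → possible child types {A, B} ✗
  AO → possible child types {O, A} ✗
  BB → possible child types {B} ✗
  BO → possible child types {O, B} ✓
  OO → possible child types {O} ✗

BO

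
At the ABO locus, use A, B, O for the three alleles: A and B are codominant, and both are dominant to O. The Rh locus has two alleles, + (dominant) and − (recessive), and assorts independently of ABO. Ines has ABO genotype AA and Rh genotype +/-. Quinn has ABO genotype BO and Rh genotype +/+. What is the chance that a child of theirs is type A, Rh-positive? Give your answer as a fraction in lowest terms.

1/2

ABO cross AA × BO → offspring phenotypes: 1/2 A, 1/2 AB.
Rh cross +/- × +/+ → 1 Rh+.
Independent loci: P(type A, Rh-positive) = 1/2 × 1 = 1/2.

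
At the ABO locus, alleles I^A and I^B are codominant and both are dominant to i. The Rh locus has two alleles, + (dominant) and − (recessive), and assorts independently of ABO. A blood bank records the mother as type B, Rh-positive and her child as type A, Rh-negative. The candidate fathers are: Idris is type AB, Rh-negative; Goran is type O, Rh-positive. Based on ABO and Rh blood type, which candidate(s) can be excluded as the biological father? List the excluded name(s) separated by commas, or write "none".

A candidate is excluded only if no genotype consistent with his phenotype could produce a type A, Rh-negative child with a type B, Rh-positive mother.
Goran (type O, Rh+): no genotype consistent with that phenotype can produce a type-A Rh- child with a type-B mother.

Goran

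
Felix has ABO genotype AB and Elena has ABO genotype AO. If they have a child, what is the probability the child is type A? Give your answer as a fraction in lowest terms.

1/2

ABO cross AB × AO → offspring phenotypes: 1/2 A, 1/4 B, 1/4 AB.
So P(type A) = 1/2.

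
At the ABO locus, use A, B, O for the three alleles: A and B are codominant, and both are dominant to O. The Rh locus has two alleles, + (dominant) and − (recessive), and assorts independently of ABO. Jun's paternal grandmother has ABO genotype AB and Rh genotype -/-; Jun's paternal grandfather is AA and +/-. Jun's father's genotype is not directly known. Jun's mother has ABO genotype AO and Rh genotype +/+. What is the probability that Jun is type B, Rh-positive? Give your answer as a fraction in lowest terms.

1/8

Jun's father's ABO genotype from AB × AA: 1/2 AA, 1/2 AB.
Crossing each possibility with the mother AO and summing P(type B): 1/2·0 + 1/2·1/4 = 1/8.
Similarly for Rh via the father's Rh distribution: P(Rh+) = 1.
Independent loci: 1/8 × 1 = 1/8.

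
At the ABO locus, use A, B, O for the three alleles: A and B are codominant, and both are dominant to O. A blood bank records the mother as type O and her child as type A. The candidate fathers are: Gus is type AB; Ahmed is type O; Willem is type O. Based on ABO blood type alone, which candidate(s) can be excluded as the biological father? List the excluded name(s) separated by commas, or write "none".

A candidate is excluded only if no genotype consistent with his phenotype could produce a type A child with a type O mother.
Ahmed (type O): no genotype consistent with that phenotype can produce a type-A child with a type-O mother.
Willem (type O): no genotype consistent with that phenotype can produce a type-A child with a type-O mother.

Ahmed, Willem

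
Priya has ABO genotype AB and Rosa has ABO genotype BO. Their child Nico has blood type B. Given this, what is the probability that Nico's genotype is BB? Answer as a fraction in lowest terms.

1/2

Cross AB × BO → 1/4 AB, 1/4 AO, 1/4 BB, 1/4 BO.
Type-B genotypes among offspring: BB (1/4), BO (1/4); total 1/2.
P(BB | type B) = (1/4) / (1/2) = 1/2.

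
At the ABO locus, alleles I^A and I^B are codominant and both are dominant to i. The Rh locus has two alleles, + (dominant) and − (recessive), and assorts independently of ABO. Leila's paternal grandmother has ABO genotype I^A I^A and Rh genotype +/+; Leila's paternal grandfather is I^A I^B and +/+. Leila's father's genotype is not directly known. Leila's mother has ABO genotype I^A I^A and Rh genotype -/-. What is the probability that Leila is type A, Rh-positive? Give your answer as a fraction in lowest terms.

3/4

Leila's father's ABO genotype from I^A I^A × I^A I^B: 1/2 I^A I^A, 1/2 I^A I^B.
Crossing each possibility with the mother I^A I^A and summing P(type A): 1/2·1 + 1/2·1/2 = 3/4.
Similarly for Rh via the father's Rh distribution: P(Rh+) = 1.
Independent loci: 3/4 × 1 = 3/4.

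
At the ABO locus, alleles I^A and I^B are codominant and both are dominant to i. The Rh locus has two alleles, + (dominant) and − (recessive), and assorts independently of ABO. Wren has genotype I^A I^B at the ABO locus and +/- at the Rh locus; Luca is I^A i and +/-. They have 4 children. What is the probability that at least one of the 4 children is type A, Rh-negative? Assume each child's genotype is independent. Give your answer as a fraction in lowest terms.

1695/4096

ABO cross I^A I^B × I^A i → 1/2 A, 1/4 B, 1/4 AB.
Rh cross +/- × +/- → 3/4 Rh+, 1/4 Rh-; so P(type A, Rh-negative) = 1/2 × 1/4 = 1/8 per child.
P(none) = (7/8)^4 = 2401/4096; P(at least one) = 1 − 2401/4096 = 1695/4096.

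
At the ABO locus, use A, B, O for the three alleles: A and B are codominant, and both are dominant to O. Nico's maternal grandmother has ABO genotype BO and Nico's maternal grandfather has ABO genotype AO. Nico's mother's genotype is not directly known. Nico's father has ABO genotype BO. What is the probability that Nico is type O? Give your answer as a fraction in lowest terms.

Nico's mother's ABO genotype from BO × AO: 1/4 AB, 1/4 AO, 1/4 BO, 1/4 OO.
Crossing each possibility with the father BO and summing P(type O): 1/4·0 + 1/4·1/4 + 1/4·1/4 + 1/4·1/2 = 1/4.

1/4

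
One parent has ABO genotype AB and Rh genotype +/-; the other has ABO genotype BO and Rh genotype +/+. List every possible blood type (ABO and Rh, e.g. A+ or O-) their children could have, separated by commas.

Gametes from AB × BO give offspring ABO genotypes AB, AO, BB, BO, i.e. phenotypes A, B, AB.
Rh cross +/- × +/+ → phenotypes Rh+.
Combining independently: A+, B+, AB+.

A+, B+, AB+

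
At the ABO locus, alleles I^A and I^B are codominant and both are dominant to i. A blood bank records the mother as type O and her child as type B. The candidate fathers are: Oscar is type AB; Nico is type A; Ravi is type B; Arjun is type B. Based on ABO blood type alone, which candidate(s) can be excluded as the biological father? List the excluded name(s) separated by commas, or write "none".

Nico

A candidate is excluded only if no genotype consistent with his phenotype could produce a type B child with a type O mother.
Nico (type A): no genotype consistent with that phenotype can produce a type-B child with a type-O mother.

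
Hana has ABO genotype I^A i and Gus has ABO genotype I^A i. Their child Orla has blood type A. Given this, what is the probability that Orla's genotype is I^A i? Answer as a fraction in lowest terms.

2/3

Cross I^A i × I^A i → 1/4 I^A I^A, 1/2 I^A i, 1/4 i i.
Type-A genotypes among offspring: I^A I^A (1/4), I^A i (1/2); total 3/4.
P(I^A i | type A) = (1/2) / (3/4) = 2/3.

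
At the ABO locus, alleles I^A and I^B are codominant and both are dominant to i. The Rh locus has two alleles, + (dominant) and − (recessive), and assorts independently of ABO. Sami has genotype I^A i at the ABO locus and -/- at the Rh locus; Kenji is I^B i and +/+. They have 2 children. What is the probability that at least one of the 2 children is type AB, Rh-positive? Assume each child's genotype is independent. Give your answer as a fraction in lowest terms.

7/16

ABO cross I^A i × I^B i → 1/4 O, 1/4 A, 1/4 B, 1/4 AB.
Rh cross -/- × +/+ → 1 Rh+; so P(type AB, Rh-positive) = 1/4 × 1 = 1/4 per child.
P(none) = (3/4)^2 = 9/16; P(at least one) = 1 − 9/16 = 7/16.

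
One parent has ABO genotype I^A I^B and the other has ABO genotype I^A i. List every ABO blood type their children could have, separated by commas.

A, B, AB

Gametes from I^A I^B × I^A i give offspring ABO genotypes I^A I^A, I^A I^B, I^A i, I^B i, i.e. phenotypes A, B, AB.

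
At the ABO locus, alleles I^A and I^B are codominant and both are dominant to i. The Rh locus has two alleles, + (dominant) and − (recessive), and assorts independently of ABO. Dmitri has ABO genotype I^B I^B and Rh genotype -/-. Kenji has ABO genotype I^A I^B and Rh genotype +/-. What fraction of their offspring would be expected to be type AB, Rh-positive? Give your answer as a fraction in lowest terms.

1/4

ABO cross I^B I^B × I^A I^B → offspring phenotypes: 1/2 B, 1/2 AB.
Rh cross -/- × +/- → 1/2 Rh+, 1/2 Rh-.
Independent loci: P(type AB, Rh-positive) = 1/2 × 1/2 = 1/4.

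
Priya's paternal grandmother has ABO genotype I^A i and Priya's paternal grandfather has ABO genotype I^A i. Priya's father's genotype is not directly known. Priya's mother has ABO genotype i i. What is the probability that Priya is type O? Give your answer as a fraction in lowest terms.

Priya's father's ABO genotype from I^A i × I^A i: 1/4 I^A I^A, 1/2 I^A i, 1/4 i i.
Crossing each possibility with the mother i i and summing P(type O): 1/4·0 + 1/2·1/2 + 1/4·1 = 1/2.

1/2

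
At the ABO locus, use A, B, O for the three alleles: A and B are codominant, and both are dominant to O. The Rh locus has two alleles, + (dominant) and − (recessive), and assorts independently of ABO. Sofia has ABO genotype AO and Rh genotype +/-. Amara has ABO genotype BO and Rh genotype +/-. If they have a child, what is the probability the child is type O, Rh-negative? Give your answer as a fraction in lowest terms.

ABO cross AO × BO → offspring phenotypes: 1/4 O, 1/4 A, 1/4 B, 1/4 AB.
Rh cross +/- × +/- → 3/4 Rh+, 1/4 Rh-.
Independent loci: P(type O, Rh-negative) = 1/4 × 1/4 = 1/16.

1/16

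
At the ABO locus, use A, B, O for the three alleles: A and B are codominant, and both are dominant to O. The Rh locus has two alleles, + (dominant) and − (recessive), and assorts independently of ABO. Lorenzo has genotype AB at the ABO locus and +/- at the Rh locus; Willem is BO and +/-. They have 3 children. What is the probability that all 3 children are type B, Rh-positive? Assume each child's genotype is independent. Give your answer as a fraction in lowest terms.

27/512

ABO cross AB × BO → 1/4 A, 1/2 B, 1/4 AB.
Rh cross +/- × +/- → 3/4 Rh+, 1/4 Rh-; so P(type B, Rh-positive) = 1/2 × 3/4 = 3/8 per child.
All 3 independent: (3/8)^3 = 27/512.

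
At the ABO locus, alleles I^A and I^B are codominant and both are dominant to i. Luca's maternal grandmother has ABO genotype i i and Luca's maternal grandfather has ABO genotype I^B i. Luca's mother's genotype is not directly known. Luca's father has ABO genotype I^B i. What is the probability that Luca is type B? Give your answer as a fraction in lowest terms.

Luca's mother's ABO genotype from i i × I^B i: 1/2 I^B i, 1/2 i i.
Crossing each possibility with the father I^B i and summing P(type B): 1/2·3/4 + 1/2·1/2 = 5/8.

5/8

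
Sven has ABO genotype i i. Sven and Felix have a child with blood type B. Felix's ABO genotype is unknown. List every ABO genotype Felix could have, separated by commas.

I^A I^B, I^B I^B, I^B i

For each candidate genotype of Felix, check whether crossing it with i i can produce every observed child phenotype.
  I^A I^A → possible child types {A} ✗
  I^A I^B → possible child types {A, B} ✓
  I^A i → possible child types {O, A} ✗
  I^B I^B → possible child types {B} ✓
  I^B i → possible child types {O, B} ✓
  i i → possible child types {O} ✗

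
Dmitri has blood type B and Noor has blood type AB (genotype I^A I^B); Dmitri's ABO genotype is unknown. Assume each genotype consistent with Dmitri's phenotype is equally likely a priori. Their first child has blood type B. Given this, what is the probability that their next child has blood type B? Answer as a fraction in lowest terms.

1/2

Possible genotypes: Dmitri ∈ {I^B I^B, I^B i}; Noor ∈ {I^A I^B}.
Weight each parental genotype pair by prior × P(type-B child):
  I^B I^B × I^A I^B: posterior weight 1/2; P(next child type B) = 1/2.
  I^B i × I^A I^B: posterior weight 1/2; P(next child type B) = 1/2.
Weighted sum = 1/2.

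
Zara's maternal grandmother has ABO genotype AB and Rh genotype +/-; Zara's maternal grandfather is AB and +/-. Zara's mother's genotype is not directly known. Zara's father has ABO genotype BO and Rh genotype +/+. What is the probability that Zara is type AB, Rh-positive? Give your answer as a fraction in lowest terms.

1/4

Zara's mother's ABO genotype from AB × AB: 1/4 AA, 1/2 AB, 1/4 BB.
Crossing each possibility with the father BO and summing P(type AB): 1/4·1/2 + 1/2·1/4 + 1/4·0 = 1/4.
Similarly for Rh via the mother's Rh distribution: P(Rh+) = 1.
Independent loci: 1/4 × 1 = 1/4.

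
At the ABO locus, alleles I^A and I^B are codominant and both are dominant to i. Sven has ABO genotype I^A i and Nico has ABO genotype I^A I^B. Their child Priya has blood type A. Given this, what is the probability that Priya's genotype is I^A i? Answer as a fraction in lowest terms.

1/2

Cross I^A i × I^A I^B → 1/4 I^A I^A, 1/4 I^A I^B, 1/4 I^A i, 1/4 I^B i.
Type-A genotypes among offspring: I^A I^A (1/4), I^A i (1/4); total 1/2.
P(I^A i | type A) = (1/4) / (1/2) = 1/2.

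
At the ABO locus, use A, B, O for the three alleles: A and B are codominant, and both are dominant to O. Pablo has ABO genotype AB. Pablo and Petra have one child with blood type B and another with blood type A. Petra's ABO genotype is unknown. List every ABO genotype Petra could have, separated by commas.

AB, AO, BO, OO

For each candidate genotype of Petra, check whether crossing it with AB can produce every observed child phenotype.
  AA → possible child types {A, AB} ✗
  AB → possible child types {A, B, AB} ✓
  AO → possible child types {A, B, AB} ✓
  BB → possible child types {B, AB} ✗
  BO → possible child types {A, B, AB} ✓
  OO → possible child types {A, B} ✓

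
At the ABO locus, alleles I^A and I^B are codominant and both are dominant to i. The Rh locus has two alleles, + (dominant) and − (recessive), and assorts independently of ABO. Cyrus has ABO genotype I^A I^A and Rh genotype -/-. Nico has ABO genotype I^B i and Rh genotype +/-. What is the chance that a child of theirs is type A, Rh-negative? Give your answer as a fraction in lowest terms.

ABO cross I^A I^A × I^B i → offspring phenotypes: 1/2 A, 1/2 AB.
Rh cross -/- × +/- → 1/2 Rh+, 1/2 Rh-.
Independent loci: P(type A, Rh-negative) = 1/2 × 1/2 = 1/4.

1/4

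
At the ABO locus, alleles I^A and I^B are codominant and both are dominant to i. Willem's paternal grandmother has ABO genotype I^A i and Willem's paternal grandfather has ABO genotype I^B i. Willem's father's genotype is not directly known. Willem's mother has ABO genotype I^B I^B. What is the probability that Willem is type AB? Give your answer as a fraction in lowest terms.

Willem's father's ABO genotype from I^A i × I^B i: 1/4 I^A I^B, 1/4 I^A i, 1/4 I^B i, 1/4 i i.
Crossing each possibility with the mother I^B I^B and summing P(type AB): 1/4·1/2 + 1/4·1/2 + 1/4·0 + 1/4·0 = 1/4.

1/4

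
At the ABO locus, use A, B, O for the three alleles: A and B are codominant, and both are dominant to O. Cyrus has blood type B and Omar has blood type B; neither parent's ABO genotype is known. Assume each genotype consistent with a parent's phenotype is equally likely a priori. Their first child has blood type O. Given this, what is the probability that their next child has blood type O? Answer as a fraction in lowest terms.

1/4

Possible genotypes: Cyrus ∈ {BB, BO}; Omar ∈ {BB, BO}.
Weight each parental genotype pair by prior × P(type-O child):
  BO × BO: posterior weight 1; P(next child type O) = 1/4.
Weighted sum = 1/4.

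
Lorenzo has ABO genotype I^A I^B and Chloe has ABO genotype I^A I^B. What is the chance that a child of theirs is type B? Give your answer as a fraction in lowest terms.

1/4

ABO cross I^A I^B × I^A I^B → offspring phenotypes: 1/4 A, 1/4 B, 1/2 AB.
So P(type B) = 1/4.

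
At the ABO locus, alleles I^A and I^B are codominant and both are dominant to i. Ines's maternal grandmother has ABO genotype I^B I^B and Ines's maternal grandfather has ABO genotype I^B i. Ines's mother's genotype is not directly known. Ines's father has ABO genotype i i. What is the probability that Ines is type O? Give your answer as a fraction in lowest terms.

Ines's mother's ABO genotype from I^B I^B × I^B i: 1/2 I^B I^B, 1/2 I^B i.
Crossing each possibility with the father i i and summing P(type O): 1/2·0 + 1/2·1/2 = 1/4.

1/4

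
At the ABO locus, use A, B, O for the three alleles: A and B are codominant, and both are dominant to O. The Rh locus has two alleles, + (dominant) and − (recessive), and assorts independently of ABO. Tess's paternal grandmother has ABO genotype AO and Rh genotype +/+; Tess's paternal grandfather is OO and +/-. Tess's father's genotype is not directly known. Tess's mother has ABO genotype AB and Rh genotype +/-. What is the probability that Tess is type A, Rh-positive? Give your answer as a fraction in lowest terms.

7/16

Tess's father's ABO genotype from AO × OO: 1/2 AO, 1/2 OO.
Crossing each possibility with the mother AB and summing P(type A): 1/2·1/2 + 1/2·1/2 = 1/2.
Similarly for Rh via the father's Rh distribution: P(Rh+) = 7/8.
Independent loci: 1/2 × 7/8 = 7/16.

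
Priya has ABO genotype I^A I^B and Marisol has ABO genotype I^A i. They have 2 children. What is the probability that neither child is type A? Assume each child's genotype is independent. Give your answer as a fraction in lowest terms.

ABO cross I^A I^B × I^A i → 1/2 A, 1/4 B, 1/4 AB.
So P(type A) = 1/2 per child.
P(not type A) = 1/2 for one child; (1/2)^2 = 1/4.

1/4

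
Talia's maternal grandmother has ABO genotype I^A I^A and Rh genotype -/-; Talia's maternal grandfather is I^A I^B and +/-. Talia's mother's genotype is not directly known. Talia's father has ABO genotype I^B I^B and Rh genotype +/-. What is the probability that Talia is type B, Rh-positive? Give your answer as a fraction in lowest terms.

Talia's mother's ABO genotype from I^A I^A × I^A I^B: 1/2 I^A I^A, 1/2 I^A I^B.
Crossing each possibility with the father I^B I^B and summing P(type B): 1/2·0 + 1/2·1/2 = 1/4.
Similarly for Rh via the mother's Rh distribution: P(Rh+) = 5/8.
Independent loci: 1/4 × 5/8 = 5/32.

5/32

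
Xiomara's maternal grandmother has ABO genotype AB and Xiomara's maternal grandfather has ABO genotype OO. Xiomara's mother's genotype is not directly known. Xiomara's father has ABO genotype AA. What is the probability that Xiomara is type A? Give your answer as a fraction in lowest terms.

3/4

Xiomara's mother's ABO genotype from AB × OO: 1/2 AO, 1/2 BO.
Crossing each possibility with the father AA and summing P(type A): 1/2·1 + 1/2·1/2 = 3/4.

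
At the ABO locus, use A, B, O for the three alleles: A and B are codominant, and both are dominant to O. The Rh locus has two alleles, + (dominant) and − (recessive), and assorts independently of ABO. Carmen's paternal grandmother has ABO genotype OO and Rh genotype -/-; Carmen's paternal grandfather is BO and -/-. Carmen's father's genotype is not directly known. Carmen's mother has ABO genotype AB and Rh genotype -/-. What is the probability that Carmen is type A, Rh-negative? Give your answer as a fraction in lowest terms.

Carmen's father's ABO genotype from OO × BO: 1/2 BO, 1/2 OO.
Crossing each possibility with the mother AB and summing P(type A): 1/2·1/4 + 1/2·1/2 = 3/8.
Similarly for Rh via the father's Rh distribution: P(Rh-) = 1.
Independent loci: 3/8 × 1 = 3/8.

3/8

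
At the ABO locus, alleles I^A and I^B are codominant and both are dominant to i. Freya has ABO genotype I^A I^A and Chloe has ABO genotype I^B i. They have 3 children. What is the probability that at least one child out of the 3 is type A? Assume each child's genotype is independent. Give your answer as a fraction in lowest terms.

ABO cross I^A I^A × I^B i → 1/2 A, 1/2 AB.
So P(type A) = 1/2 per child.
P(none) = (1/2)^3 = 1/8; P(at least one) = 1 − 1/8 = 7/8.

7/8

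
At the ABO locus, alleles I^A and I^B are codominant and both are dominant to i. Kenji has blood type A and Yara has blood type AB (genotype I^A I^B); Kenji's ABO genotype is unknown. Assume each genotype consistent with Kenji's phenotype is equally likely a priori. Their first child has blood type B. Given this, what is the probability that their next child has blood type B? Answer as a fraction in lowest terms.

1/4

Possible genotypes: Kenji ∈ {I^A I^A, I^A i}; Yara ∈ {I^A I^B}.
Weight each parental genotype pair by prior × P(type-B child):
  I^A i × I^A I^B: posterior weight 1; P(next child type B) = 1/4.
Weighted sum = 1/4.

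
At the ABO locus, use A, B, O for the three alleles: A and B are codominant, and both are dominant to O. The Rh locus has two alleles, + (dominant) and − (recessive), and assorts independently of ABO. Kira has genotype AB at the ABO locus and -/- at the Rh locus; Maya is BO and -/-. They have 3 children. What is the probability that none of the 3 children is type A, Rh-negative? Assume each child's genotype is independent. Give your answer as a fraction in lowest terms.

ABO cross AB × BO → 1/4 A, 1/2 B, 1/4 AB.
Rh cross -/- × -/- → 1 Rh-; so P(type A, Rh-negative) = 1/4 × 1 = 1/4 per child.
P(not type A, Rh-negative) = 3/4 for one child; (3/4)^3 = 27/64.

27/64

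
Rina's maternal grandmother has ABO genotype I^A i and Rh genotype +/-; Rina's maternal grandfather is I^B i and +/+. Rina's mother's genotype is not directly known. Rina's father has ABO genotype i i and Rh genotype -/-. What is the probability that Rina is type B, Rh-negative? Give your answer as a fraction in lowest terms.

Rina's mother's ABO genotype from I^A i × I^B i: 1/4 I^A I^B, 1/4 I^A i, 1/4 I^B i, 1/4 i i.
Crossing each possibility with the father i i and summing P(type B): 1/4·1/2 + 1/4·0 + 1/4·1/2 + 1/4·0 = 1/4.
Similarly for Rh via the mother's Rh distribution: P(Rh-) = 1/4.
Independent loci: 1/4 × 1/4 = 1/16.

1/16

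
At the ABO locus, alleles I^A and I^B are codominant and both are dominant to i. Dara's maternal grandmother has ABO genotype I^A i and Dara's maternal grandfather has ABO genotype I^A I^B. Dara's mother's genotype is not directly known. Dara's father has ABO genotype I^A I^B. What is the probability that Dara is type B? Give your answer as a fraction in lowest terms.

Dara's mother's ABO genotype from I^A i × I^A I^B: 1/4 I^A I^A, 1/4 I^A I^B, 1/4 I^A i, 1/4 I^B i.
Crossing each possibility with the father I^A I^B and summing P(type B): 1/4·0 + 1/4·1/4 + 1/4·1/4 + 1/4·1/2 = 1/4.

1/4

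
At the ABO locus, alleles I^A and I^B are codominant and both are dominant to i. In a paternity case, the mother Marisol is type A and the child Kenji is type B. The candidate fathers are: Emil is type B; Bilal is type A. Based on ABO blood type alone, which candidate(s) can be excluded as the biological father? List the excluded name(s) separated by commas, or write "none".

Bilal

A candidate is excluded only if no genotype consistent with his phenotype could produce a type B child with a type A mother.
Bilal (type A): no genotype consistent with that phenotype can produce a type-B child with a type-A mother.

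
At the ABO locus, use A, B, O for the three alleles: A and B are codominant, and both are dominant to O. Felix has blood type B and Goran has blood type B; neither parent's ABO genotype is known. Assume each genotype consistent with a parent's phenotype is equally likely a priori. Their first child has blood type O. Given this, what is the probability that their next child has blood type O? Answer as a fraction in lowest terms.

1/4

Possible genotypes: Felix ∈ {BB, BO}; Goran ∈ {BB, BO}.
Weight each parental genotype pair by prior × P(type-O child):
  BO × BO: posterior weight 1; P(next child type O) = 1/4.
Weighted sum = 1/4.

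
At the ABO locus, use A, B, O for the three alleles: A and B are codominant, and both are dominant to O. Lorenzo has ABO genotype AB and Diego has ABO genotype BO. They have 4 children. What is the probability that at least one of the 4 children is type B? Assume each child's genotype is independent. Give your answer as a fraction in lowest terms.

ABO cross AB × BO → 1/4 A, 1/2 B, 1/4 AB.
So P(type B) = 1/2 per child.
P(none) = (1/2)^4 = 1/16; P(at least one) = 1 − 1/16 = 15/16.

15/16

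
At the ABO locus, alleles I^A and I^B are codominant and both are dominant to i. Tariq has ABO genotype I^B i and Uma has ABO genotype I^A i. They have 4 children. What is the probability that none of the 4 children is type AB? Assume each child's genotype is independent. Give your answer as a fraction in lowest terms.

ABO cross I^B i × I^A i → 1/4 O, 1/4 A, 1/4 B, 1/4 AB.
So P(type AB) = 1/4 per child.
P(not type AB) = 3/4 for one child; (3/4)^4 = 81/256.

81/256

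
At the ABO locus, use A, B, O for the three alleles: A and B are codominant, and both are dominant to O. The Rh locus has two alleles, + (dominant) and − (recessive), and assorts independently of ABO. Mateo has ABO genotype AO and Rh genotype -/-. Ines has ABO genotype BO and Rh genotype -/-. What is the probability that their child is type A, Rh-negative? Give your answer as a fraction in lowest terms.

ABO cross AO × BO → offspring phenotypes: 1/4 O, 1/4 A, 1/4 B, 1/4 AB.
Rh cross -/- × -/- → 1 Rh-.
Independent loci: P(type A, Rh-negative) = 1/4 × 1 = 1/4.

1/4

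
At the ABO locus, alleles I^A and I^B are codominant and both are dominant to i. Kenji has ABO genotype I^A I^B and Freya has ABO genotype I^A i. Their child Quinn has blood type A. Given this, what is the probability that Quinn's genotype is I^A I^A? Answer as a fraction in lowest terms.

Cross I^A I^B × I^A i → 1/4 I^A I^A, 1/4 I^A I^B, 1/4 I^A i, 1/4 I^B i.
Type-A genotypes among offspring: I^A I^A (1/4), I^A i (1/4); total 1/2.
P(I^A I^A | type A) = (1/4) / (1/2) = 1/2.

1/2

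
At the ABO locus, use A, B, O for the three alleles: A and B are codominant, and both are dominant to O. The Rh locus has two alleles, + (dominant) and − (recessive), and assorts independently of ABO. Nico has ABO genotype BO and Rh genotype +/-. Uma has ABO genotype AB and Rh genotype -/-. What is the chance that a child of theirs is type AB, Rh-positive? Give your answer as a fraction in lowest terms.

ABO cross BO × AB → offspring phenotypes: 1/4 A, 1/2 B, 1/4 AB.
Rh cross +/- × -/- → 1/2 Rh+, 1/2 Rh-.
Independent loci: P(type AB, Rh-positive) = 1/4 × 1/2 = 1/8.

1/8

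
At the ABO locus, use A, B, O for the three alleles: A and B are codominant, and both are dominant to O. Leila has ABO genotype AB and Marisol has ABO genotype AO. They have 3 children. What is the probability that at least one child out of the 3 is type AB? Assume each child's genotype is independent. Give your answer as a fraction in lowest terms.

ABO cross AB × AO → 1/2 A, 1/4 B, 1/4 AB.
So P(type AB) = 1/4 per child.
P(none) = (3/4)^3 = 27/64; P(at least one) = 1 − 27/64 = 37/64.

37/64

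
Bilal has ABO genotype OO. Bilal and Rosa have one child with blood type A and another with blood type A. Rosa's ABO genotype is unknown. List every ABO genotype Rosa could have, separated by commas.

AA, AB, AO

For each candidate genotype of Rosa, check whether crossing it with OO can produce every observed child phenotype.
  AA → possible child types {A} ✓
  AB → possible child types {A, B} ✓
  AO → possible child types {O, A} ✓
  BB → possible child types {B} ✗
  BO → possible child types {O, B} ✗
  OO → possible child types {O} ✗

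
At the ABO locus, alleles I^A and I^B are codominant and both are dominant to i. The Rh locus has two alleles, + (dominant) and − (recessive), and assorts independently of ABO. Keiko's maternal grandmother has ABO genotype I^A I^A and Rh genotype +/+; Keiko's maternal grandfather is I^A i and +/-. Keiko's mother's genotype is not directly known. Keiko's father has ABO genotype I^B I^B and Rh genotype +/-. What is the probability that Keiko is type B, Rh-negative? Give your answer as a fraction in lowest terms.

1/32

Keiko's mother's ABO genotype from I^A I^A × I^A i: 1/2 I^A I^A, 1/2 I^A i.
Crossing each possibility with the father I^B I^B and summing P(type B): 1/2·0 + 1/2·1/2 = 1/4.
Similarly for Rh via the mother's Rh distribution: P(Rh-) = 1/8.
Independent loci: 1/4 × 1/8 = 1/32.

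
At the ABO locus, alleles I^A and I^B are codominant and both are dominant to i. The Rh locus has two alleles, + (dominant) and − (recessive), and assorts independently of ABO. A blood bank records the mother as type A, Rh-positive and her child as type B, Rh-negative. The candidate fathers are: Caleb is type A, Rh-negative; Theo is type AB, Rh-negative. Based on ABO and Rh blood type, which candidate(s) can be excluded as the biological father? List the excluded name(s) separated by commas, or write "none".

Caleb

A candidate is excluded only if no genotype consistent with his phenotype could produce a type B, Rh-negative child with a type A, Rh-positive mother.
Caleb (type A, Rh-): no genotype consistent with that phenotype can produce a type-B Rh- child with a type-A mother.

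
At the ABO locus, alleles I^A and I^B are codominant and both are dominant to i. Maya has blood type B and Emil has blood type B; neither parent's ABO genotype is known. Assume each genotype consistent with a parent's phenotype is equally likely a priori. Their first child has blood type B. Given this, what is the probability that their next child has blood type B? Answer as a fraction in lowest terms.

Possible genotypes: Maya ∈ {I^B I^B, I^B i}; Emil ∈ {I^B I^B, I^B i}.
Weight each parental genotype pair by prior × P(type-B child):
  I^B I^B × I^B I^B: posterior weight 4/15; P(next child type B) = 1.
  I^B I^B × I^B i: posterior weight 4/15; P(next child type B) = 1.
  I^B i × I^B I^B: posterior weight 4/15; P(next child type B) = 1.
  I^B i × I^B i: posterior weight 1/5; P(next child type B) = 3/4.
Weighted sum = 19/20.

19/20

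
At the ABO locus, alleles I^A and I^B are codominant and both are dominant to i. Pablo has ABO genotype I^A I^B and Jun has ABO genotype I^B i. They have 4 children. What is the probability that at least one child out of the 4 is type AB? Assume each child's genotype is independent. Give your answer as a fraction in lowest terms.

ABO cross I^A I^B × I^B i → 1/4 A, 1/2 B, 1/4 AB.
So P(type AB) = 1/4 per child.
P(none) = (3/4)^4 = 81/256; P(at least one) = 1 − 81/256 = 175/256.

175/256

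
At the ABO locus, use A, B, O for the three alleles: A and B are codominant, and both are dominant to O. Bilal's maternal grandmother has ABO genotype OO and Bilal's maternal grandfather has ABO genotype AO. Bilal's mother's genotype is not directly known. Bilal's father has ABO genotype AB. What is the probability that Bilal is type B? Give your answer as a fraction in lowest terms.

3/8

Bilal's mother's ABO genotype from OO × AO: 1/2 AO, 1/2 OO.
Crossing each possibility with the father AB and summing P(type B): 1/2·1/4 + 1/2·1/2 = 3/8.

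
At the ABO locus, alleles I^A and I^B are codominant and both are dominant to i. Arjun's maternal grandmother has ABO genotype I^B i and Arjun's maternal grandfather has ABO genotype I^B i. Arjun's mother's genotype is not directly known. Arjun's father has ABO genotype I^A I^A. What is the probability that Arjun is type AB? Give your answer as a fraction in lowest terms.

1/2

Arjun's mother's ABO genotype from I^B i × I^B i: 1/4 I^B I^B, 1/2 I^B i, 1/4 i i.
Crossing each possibility with the father I^A I^A and summing P(type AB): 1/4·1 + 1/2·1/2 + 1/4·0 = 1/2.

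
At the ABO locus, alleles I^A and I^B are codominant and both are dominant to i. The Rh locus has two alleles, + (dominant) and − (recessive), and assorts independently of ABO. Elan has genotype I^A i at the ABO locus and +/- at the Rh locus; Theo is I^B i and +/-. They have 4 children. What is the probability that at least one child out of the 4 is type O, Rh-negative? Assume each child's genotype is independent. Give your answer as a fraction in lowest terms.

ABO cross I^A i × I^B i → 1/4 O, 1/4 A, 1/4 B, 1/4 AB.
Rh cross +/- × +/- → 3/4 Rh+, 1/4 Rh-; so P(type O, Rh-negative) = 1/4 × 1/4 = 1/16 per child.
P(none) = (15/16)^4 = 50625/65536; P(at least one) = 1 − 50625/65536 = 14911/65536.

14911/65536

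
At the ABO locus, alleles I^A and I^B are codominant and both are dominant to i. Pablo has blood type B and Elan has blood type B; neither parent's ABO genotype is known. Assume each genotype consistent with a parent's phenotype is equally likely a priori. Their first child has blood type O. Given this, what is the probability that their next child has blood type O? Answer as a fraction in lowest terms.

Possible genotypes: Pablo ∈ {I^B I^B, I^B i}; Elan ∈ {I^B I^B, I^B i}.
Weight each parental genotype pair by prior × P(type-O child):
  I^B i × I^B i: posterior weight 1; P(next child type O) = 1/4.
Weighted sum = 1/4.

1/4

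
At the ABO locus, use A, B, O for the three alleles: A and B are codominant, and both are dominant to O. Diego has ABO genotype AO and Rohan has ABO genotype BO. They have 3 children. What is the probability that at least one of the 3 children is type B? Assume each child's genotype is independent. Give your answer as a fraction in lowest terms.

ABO cross AO × BO → 1/4 O, 1/4 A, 1/4 B, 1/4 AB.
So P(type B) = 1/4 per child.
P(none) = (3/4)^3 = 27/64; P(at least one) = 1 − 27/64 = 37/64.

37/64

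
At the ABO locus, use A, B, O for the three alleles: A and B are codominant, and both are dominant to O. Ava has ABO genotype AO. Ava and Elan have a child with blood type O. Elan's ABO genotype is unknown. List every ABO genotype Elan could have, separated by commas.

For each candidate genotype of Elan, check whether crossing it with AO can produce every observed child phenotype.
  AA → possible child types {A} ✗
  AB → possible child types {A, B, AB} ✗
  AO → possible child types {O, A} ✓
  BB → possible child types {B, AB} ✗
  BO → possible child types {O, A, B, AB} ✓
  OO → possible child types {O, A} ✓

AO, BO, OO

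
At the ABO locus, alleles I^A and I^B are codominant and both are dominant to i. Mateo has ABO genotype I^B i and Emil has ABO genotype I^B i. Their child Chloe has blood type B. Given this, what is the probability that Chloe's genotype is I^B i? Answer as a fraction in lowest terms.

2/3

Cross I^B i × I^B i → 1/4 I^B I^B, 1/2 I^B i, 1/4 i i.
Type-B genotypes among offspring: I^B I^B (1/4), I^B i (1/2); total 3/4.
P(I^B i | type B) = (1/2) / (3/4) = 2/3.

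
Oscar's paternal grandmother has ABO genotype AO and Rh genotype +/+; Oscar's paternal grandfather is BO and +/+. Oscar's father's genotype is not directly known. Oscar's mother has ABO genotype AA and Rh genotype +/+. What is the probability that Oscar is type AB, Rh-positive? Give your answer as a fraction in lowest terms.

1/4

Oscar's father's ABO genotype from AO × BO: 1/4 AB, 1/4 AO, 1/4 BO, 1/4 OO.
Crossing each possibility with the mother AA and summing P(type AB): 1/4·1/2 + 1/4·0 + 1/4·1/2 + 1/4·0 = 1/4.
Similarly for Rh via the father's Rh distribution: P(Rh+) = 1.
Independent loci: 1/4 × 1 = 1/4.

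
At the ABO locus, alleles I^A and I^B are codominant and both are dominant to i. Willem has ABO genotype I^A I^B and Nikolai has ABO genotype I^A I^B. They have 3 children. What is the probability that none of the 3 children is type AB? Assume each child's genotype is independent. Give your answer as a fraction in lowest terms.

ABO cross I^A I^B × I^A I^B → 1/4 A, 1/4 B, 1/2 AB.
So P(type AB) = 1/2 per child.
P(not type AB) = 1/2 for one child; (1/2)^3 = 1/8.

1/8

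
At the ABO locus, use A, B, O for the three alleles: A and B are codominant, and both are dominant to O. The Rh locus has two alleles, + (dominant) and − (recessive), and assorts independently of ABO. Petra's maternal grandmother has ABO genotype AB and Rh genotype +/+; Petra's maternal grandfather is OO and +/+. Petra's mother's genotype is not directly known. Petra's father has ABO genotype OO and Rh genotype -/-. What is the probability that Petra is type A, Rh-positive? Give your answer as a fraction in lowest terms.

Petra's mother's ABO genotype from AB × OO: 1/2 AO, 1/2 BO.
Crossing each possibility with the father OO and summing P(type A): 1/2·1/2 + 1/2·0 = 1/4.
Similarly for Rh via the mother's Rh distribution: P(Rh+) = 1.
Independent loci: 1/4 × 1 = 1/4.

1/4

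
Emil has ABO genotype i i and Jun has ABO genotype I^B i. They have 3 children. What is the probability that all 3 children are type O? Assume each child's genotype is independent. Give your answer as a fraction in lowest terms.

ABO cross i i × I^B i → 1/2 O, 1/2 B.
So P(type O) = 1/2 per child.
All 3 independent: (1/2)^3 = 1/8.

1/8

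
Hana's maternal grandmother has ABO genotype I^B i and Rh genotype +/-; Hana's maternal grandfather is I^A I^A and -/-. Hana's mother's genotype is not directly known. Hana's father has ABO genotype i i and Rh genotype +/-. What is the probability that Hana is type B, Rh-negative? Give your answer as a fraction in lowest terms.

Hana's mother's ABO genotype from I^B i × I^A I^A: 1/2 I^A I^B, 1/2 I^A i.
Crossing each possibility with the father i i and summing P(type B): 1/2·1/2 + 1/2·0 = 1/4.
Similarly for Rh via the mother's Rh distribution: P(Rh-) = 3/8.
Independent loci: 1/4 × 3/8 = 3/32.

3/32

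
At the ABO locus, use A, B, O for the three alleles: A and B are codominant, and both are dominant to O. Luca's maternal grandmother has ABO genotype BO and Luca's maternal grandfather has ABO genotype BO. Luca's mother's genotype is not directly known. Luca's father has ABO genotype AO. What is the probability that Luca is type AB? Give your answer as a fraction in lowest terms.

1/4

Luca's mother's ABO genotype from BO × BO: 1/4 BB, 1/2 BO, 1/4 OO.
Crossing each possibility with the father AO and summing P(type AB): 1/4·1/2 + 1/2·1/4 + 1/4·0 = 1/4.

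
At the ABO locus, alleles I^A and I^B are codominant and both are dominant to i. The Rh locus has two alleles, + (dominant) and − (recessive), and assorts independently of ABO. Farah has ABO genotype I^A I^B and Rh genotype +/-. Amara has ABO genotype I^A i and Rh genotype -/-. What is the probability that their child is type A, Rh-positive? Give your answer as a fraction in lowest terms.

ABO cross I^A I^B × I^A i → offspring phenotypes: 1/2 A, 1/4 B, 1/4 AB.
Rh cross +/- × -/- → 1/2 Rh+, 1/2 Rh-.
Independent loci: P(type A, Rh-positive) = 1/2 × 1/2 = 1/4.

1/4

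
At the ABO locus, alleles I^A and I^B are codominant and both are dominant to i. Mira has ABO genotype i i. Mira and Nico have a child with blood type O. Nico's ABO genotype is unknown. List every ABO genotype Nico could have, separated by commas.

For each candidate genotype of Nico, check whether crossing it with i i can produce every observed child phenotype.
  I^A I^A → possible child types {A} ✗
  I^A I^B → possible child types {A, B} ✗
  I^A i → possible child types {O, A} ✓
  I^B I^B → possible child types {B} ✗
  I^B i → possible child types {O, B} ✓
  i i → possible child types {O} ✓

I^A i, I^B i, i i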